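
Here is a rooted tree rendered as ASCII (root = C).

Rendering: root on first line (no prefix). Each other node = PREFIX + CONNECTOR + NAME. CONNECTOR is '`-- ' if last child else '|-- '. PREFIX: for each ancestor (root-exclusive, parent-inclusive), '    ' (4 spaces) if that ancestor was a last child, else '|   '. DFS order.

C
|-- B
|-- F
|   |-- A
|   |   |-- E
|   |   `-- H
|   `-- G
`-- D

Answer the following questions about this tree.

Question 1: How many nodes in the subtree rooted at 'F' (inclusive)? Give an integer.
Subtree rooted at F contains: A, E, F, G, H
Count = 5

Answer: 5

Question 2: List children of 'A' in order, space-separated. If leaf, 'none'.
Answer: E H

Derivation:
Node A's children (from adjacency): E, H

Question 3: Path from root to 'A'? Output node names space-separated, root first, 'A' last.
Answer: C F A

Derivation:
Walk down from root: C -> F -> A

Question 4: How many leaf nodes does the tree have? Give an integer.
Answer: 5

Derivation:
Leaves (nodes with no children): B, D, E, G, H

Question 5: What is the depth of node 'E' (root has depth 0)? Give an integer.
Answer: 3

Derivation:
Path from root to E: C -> F -> A -> E
Depth = number of edges = 3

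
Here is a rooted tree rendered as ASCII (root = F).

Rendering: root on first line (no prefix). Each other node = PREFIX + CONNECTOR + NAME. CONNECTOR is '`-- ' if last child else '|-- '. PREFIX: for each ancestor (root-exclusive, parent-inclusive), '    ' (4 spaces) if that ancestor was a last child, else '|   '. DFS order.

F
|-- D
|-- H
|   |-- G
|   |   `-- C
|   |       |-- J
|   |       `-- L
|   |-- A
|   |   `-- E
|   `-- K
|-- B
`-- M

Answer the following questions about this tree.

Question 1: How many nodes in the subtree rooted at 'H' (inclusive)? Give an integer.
Subtree rooted at H contains: A, C, E, G, H, J, K, L
Count = 8

Answer: 8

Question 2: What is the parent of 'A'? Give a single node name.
Answer: H

Derivation:
Scan adjacency: A appears as child of H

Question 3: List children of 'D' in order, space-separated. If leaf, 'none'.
Answer: none

Derivation:
Node D's children (from adjacency): (leaf)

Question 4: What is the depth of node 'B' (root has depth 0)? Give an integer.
Answer: 1

Derivation:
Path from root to B: F -> B
Depth = number of edges = 1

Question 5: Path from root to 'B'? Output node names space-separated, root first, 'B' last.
Answer: F B

Derivation:
Walk down from root: F -> B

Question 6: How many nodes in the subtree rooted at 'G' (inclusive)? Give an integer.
Subtree rooted at G contains: C, G, J, L
Count = 4

Answer: 4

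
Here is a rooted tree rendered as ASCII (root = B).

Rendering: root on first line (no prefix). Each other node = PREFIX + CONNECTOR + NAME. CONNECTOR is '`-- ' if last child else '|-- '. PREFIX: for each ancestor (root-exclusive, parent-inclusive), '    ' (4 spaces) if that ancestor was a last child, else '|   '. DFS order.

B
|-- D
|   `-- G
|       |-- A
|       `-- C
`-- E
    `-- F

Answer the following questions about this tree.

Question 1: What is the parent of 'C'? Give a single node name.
Answer: G

Derivation:
Scan adjacency: C appears as child of G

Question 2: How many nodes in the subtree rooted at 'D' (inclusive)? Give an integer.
Answer: 4

Derivation:
Subtree rooted at D contains: A, C, D, G
Count = 4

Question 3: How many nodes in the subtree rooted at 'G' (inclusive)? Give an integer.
Subtree rooted at G contains: A, C, G
Count = 3

Answer: 3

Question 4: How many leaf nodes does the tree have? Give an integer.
Leaves (nodes with no children): A, C, F

Answer: 3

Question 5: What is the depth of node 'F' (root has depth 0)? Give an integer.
Path from root to F: B -> E -> F
Depth = number of edges = 2

Answer: 2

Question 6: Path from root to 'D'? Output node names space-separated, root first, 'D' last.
Answer: B D

Derivation:
Walk down from root: B -> D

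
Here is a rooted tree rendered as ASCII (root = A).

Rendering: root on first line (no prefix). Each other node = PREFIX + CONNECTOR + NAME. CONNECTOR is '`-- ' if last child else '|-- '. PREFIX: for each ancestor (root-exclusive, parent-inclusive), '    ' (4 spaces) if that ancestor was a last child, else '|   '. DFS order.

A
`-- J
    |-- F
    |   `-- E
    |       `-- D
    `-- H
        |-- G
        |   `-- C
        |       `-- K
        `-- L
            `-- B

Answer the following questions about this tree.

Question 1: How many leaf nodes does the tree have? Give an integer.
Leaves (nodes with no children): B, D, K

Answer: 3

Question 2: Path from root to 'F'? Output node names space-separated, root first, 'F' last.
Answer: A J F

Derivation:
Walk down from root: A -> J -> F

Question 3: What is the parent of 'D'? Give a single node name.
Scan adjacency: D appears as child of E

Answer: E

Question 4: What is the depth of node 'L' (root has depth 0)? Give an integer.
Answer: 3

Derivation:
Path from root to L: A -> J -> H -> L
Depth = number of edges = 3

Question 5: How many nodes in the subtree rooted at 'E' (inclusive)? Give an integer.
Answer: 2

Derivation:
Subtree rooted at E contains: D, E
Count = 2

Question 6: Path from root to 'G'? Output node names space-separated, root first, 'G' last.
Walk down from root: A -> J -> H -> G

Answer: A J H G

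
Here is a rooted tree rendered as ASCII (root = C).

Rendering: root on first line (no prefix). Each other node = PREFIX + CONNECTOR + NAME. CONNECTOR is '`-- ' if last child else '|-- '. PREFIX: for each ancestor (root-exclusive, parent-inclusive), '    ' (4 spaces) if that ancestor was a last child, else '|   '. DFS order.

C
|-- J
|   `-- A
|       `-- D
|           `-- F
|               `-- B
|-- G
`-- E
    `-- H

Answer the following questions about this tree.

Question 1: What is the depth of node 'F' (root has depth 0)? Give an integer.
Answer: 4

Derivation:
Path from root to F: C -> J -> A -> D -> F
Depth = number of edges = 4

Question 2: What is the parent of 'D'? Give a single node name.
Scan adjacency: D appears as child of A

Answer: A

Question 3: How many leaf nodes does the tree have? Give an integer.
Leaves (nodes with no children): B, G, H

Answer: 3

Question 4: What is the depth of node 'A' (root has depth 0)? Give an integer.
Answer: 2

Derivation:
Path from root to A: C -> J -> A
Depth = number of edges = 2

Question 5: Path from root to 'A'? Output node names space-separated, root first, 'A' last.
Walk down from root: C -> J -> A

Answer: C J A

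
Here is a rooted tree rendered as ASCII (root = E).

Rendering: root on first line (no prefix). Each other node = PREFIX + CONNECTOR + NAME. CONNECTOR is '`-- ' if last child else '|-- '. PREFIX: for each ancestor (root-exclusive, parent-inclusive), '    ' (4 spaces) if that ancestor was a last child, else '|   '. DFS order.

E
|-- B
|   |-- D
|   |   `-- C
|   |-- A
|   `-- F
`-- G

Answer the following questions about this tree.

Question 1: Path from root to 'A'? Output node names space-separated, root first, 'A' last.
Answer: E B A

Derivation:
Walk down from root: E -> B -> A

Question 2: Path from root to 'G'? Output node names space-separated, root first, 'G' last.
Answer: E G

Derivation:
Walk down from root: E -> G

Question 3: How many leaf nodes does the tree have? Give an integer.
Leaves (nodes with no children): A, C, F, G

Answer: 4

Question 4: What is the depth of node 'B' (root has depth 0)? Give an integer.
Answer: 1

Derivation:
Path from root to B: E -> B
Depth = number of edges = 1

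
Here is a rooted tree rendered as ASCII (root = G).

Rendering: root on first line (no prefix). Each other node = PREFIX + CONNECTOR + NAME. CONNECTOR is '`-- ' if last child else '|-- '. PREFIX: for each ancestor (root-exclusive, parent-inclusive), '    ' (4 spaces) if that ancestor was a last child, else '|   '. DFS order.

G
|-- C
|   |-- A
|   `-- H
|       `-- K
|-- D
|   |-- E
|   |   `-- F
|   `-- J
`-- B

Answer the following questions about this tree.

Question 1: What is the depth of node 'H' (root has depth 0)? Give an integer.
Answer: 2

Derivation:
Path from root to H: G -> C -> H
Depth = number of edges = 2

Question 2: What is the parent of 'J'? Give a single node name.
Scan adjacency: J appears as child of D

Answer: D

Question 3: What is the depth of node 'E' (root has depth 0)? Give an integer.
Path from root to E: G -> D -> E
Depth = number of edges = 2

Answer: 2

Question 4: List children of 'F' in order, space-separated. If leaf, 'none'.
Answer: none

Derivation:
Node F's children (from adjacency): (leaf)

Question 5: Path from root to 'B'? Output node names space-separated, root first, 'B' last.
Walk down from root: G -> B

Answer: G B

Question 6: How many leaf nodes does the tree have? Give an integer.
Answer: 5

Derivation:
Leaves (nodes with no children): A, B, F, J, K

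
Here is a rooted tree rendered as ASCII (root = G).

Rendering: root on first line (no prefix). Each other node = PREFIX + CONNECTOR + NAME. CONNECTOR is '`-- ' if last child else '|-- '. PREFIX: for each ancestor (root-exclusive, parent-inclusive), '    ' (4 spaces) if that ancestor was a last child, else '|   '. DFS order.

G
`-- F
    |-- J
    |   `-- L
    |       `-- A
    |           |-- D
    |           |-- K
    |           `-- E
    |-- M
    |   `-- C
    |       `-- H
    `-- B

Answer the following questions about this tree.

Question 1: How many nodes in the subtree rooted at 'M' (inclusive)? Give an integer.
Answer: 3

Derivation:
Subtree rooted at M contains: C, H, M
Count = 3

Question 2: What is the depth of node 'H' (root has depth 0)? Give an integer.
Answer: 4

Derivation:
Path from root to H: G -> F -> M -> C -> H
Depth = number of edges = 4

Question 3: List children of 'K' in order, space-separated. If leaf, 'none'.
Node K's children (from adjacency): (leaf)

Answer: none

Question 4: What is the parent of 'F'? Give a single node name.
Answer: G

Derivation:
Scan adjacency: F appears as child of G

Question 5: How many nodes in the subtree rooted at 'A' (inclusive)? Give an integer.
Subtree rooted at A contains: A, D, E, K
Count = 4

Answer: 4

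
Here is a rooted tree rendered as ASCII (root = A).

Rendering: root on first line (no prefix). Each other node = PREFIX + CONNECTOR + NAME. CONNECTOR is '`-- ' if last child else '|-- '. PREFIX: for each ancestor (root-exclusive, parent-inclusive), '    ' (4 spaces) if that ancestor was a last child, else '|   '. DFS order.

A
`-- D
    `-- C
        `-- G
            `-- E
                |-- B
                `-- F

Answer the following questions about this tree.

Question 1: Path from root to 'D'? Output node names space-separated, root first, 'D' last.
Answer: A D

Derivation:
Walk down from root: A -> D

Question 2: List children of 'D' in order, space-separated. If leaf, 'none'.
Answer: C

Derivation:
Node D's children (from adjacency): C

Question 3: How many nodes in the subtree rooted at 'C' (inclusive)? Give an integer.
Subtree rooted at C contains: B, C, E, F, G
Count = 5

Answer: 5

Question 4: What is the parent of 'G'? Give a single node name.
Answer: C

Derivation:
Scan adjacency: G appears as child of C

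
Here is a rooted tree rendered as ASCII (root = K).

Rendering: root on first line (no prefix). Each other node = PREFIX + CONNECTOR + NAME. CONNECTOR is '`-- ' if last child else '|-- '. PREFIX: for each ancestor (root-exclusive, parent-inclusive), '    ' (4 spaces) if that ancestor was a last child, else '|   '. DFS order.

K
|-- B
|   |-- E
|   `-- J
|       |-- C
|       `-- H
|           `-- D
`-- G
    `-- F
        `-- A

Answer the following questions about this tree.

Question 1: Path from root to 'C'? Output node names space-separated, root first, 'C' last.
Answer: K B J C

Derivation:
Walk down from root: K -> B -> J -> C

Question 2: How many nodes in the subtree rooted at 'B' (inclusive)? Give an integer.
Answer: 6

Derivation:
Subtree rooted at B contains: B, C, D, E, H, J
Count = 6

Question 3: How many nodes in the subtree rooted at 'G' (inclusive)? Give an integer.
Subtree rooted at G contains: A, F, G
Count = 3

Answer: 3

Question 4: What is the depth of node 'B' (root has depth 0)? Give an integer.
Path from root to B: K -> B
Depth = number of edges = 1

Answer: 1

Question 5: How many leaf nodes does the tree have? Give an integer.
Answer: 4

Derivation:
Leaves (nodes with no children): A, C, D, E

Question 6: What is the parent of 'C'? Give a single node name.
Answer: J

Derivation:
Scan adjacency: C appears as child of J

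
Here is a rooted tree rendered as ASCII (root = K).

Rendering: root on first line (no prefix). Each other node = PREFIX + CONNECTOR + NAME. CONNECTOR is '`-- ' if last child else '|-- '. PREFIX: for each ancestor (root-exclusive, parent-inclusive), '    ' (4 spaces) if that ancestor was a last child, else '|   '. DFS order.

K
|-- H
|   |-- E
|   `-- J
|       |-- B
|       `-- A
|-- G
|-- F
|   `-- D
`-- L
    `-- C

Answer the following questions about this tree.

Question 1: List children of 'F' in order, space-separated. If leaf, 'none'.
Node F's children (from adjacency): D

Answer: D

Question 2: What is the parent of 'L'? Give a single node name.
Answer: K

Derivation:
Scan adjacency: L appears as child of K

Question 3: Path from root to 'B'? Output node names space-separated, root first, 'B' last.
Walk down from root: K -> H -> J -> B

Answer: K H J B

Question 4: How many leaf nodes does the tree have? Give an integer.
Leaves (nodes with no children): A, B, C, D, E, G

Answer: 6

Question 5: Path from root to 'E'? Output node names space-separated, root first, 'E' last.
Answer: K H E

Derivation:
Walk down from root: K -> H -> E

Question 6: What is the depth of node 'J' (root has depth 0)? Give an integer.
Answer: 2

Derivation:
Path from root to J: K -> H -> J
Depth = number of edges = 2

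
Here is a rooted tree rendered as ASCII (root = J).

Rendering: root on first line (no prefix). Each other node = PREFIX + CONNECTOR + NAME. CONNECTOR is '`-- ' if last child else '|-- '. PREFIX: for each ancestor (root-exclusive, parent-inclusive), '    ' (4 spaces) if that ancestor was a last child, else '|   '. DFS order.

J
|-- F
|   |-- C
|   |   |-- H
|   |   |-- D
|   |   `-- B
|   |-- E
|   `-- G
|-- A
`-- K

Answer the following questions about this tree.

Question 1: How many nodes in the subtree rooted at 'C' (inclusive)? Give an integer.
Answer: 4

Derivation:
Subtree rooted at C contains: B, C, D, H
Count = 4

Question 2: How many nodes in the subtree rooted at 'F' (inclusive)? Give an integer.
Subtree rooted at F contains: B, C, D, E, F, G, H
Count = 7

Answer: 7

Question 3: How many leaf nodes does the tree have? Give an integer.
Answer: 7

Derivation:
Leaves (nodes with no children): A, B, D, E, G, H, K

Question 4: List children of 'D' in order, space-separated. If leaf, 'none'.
Node D's children (from adjacency): (leaf)

Answer: none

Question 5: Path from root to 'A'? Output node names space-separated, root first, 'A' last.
Walk down from root: J -> A

Answer: J A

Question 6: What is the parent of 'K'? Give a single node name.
Answer: J

Derivation:
Scan adjacency: K appears as child of J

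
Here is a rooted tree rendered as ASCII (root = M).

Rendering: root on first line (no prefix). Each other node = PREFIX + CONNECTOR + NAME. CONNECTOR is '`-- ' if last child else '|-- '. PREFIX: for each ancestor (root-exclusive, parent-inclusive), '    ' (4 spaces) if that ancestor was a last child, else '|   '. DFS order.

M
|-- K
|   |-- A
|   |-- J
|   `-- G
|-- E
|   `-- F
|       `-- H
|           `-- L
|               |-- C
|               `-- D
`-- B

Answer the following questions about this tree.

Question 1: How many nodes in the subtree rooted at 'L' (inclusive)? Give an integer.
Answer: 3

Derivation:
Subtree rooted at L contains: C, D, L
Count = 3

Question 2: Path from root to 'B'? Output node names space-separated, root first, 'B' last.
Walk down from root: M -> B

Answer: M B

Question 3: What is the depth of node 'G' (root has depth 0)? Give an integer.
Path from root to G: M -> K -> G
Depth = number of edges = 2

Answer: 2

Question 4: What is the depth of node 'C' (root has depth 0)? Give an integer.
Path from root to C: M -> E -> F -> H -> L -> C
Depth = number of edges = 5

Answer: 5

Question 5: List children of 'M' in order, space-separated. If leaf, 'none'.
Node M's children (from adjacency): K, E, B

Answer: K E B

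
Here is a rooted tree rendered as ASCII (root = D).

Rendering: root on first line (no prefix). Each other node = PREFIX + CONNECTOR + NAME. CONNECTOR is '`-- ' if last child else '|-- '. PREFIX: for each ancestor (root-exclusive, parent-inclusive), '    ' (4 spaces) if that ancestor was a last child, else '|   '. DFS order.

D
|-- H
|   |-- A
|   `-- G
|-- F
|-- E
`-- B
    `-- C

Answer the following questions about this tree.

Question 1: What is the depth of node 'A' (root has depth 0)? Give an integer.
Answer: 2

Derivation:
Path from root to A: D -> H -> A
Depth = number of edges = 2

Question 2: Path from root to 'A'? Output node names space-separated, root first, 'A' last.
Answer: D H A

Derivation:
Walk down from root: D -> H -> A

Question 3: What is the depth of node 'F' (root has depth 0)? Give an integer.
Answer: 1

Derivation:
Path from root to F: D -> F
Depth = number of edges = 1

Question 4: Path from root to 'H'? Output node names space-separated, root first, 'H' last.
Walk down from root: D -> H

Answer: D H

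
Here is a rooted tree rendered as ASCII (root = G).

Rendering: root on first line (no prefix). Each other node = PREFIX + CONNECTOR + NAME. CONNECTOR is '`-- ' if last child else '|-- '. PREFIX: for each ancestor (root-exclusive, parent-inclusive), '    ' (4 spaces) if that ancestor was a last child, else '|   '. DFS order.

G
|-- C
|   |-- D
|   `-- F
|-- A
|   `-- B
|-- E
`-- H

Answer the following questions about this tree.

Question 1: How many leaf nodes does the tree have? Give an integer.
Answer: 5

Derivation:
Leaves (nodes with no children): B, D, E, F, H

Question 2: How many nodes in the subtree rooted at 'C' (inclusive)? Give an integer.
Subtree rooted at C contains: C, D, F
Count = 3

Answer: 3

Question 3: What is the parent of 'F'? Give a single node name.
Answer: C

Derivation:
Scan adjacency: F appears as child of C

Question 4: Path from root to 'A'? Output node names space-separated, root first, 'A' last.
Answer: G A

Derivation:
Walk down from root: G -> A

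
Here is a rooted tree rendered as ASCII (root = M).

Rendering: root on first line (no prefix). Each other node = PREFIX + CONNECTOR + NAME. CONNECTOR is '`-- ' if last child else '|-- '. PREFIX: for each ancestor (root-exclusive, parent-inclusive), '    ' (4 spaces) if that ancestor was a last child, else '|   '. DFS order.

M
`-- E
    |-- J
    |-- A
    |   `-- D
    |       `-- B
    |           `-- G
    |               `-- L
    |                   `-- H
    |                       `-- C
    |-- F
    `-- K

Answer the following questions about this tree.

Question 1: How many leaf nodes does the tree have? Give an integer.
Leaves (nodes with no children): C, F, J, K

Answer: 4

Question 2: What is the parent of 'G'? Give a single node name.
Scan adjacency: G appears as child of B

Answer: B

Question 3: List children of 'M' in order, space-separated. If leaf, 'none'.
Node M's children (from adjacency): E

Answer: E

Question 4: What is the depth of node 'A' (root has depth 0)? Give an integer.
Answer: 2

Derivation:
Path from root to A: M -> E -> A
Depth = number of edges = 2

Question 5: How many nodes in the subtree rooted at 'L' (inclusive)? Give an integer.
Answer: 3

Derivation:
Subtree rooted at L contains: C, H, L
Count = 3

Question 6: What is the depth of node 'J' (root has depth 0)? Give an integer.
Path from root to J: M -> E -> J
Depth = number of edges = 2

Answer: 2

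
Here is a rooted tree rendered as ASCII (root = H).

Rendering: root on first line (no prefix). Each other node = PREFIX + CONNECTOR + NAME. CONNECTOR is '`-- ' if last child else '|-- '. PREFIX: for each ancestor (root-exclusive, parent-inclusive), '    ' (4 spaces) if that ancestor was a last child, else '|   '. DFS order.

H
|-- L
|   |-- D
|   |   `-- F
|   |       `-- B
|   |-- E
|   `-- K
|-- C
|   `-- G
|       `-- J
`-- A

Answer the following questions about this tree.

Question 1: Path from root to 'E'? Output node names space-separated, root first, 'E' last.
Answer: H L E

Derivation:
Walk down from root: H -> L -> E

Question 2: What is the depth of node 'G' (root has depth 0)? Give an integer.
Path from root to G: H -> C -> G
Depth = number of edges = 2

Answer: 2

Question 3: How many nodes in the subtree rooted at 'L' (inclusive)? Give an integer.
Answer: 6

Derivation:
Subtree rooted at L contains: B, D, E, F, K, L
Count = 6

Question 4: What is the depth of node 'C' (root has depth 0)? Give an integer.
Path from root to C: H -> C
Depth = number of edges = 1

Answer: 1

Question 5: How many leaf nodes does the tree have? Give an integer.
Answer: 5

Derivation:
Leaves (nodes with no children): A, B, E, J, K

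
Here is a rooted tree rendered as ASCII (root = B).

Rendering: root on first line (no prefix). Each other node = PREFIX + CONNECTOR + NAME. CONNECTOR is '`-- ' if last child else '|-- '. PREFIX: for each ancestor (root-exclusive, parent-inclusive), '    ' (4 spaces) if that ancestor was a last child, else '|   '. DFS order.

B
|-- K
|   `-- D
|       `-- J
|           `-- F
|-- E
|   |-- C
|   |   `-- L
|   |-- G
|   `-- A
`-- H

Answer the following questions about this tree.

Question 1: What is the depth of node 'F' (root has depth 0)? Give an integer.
Answer: 4

Derivation:
Path from root to F: B -> K -> D -> J -> F
Depth = number of edges = 4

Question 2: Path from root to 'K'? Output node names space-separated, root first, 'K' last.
Walk down from root: B -> K

Answer: B K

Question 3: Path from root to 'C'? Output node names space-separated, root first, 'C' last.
Answer: B E C

Derivation:
Walk down from root: B -> E -> C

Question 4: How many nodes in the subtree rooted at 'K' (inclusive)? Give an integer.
Subtree rooted at K contains: D, F, J, K
Count = 4

Answer: 4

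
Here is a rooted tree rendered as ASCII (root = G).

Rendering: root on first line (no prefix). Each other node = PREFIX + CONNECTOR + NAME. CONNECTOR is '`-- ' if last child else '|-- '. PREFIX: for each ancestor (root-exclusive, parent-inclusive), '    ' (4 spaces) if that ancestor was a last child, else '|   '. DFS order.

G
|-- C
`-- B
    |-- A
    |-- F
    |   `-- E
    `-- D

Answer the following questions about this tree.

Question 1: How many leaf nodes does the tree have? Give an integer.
Leaves (nodes with no children): A, C, D, E

Answer: 4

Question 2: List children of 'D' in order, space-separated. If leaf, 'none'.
Node D's children (from adjacency): (leaf)

Answer: none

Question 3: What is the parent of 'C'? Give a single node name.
Scan adjacency: C appears as child of G

Answer: G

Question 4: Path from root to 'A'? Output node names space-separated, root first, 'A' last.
Answer: G B A

Derivation:
Walk down from root: G -> B -> A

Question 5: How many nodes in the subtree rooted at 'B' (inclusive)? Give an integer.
Answer: 5

Derivation:
Subtree rooted at B contains: A, B, D, E, F
Count = 5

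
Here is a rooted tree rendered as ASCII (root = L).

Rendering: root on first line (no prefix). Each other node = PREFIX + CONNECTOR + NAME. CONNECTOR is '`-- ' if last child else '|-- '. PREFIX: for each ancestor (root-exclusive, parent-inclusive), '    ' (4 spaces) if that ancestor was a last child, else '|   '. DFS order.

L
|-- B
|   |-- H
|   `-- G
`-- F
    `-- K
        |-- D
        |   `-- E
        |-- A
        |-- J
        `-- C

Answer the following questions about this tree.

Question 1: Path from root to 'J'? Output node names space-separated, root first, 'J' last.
Walk down from root: L -> F -> K -> J

Answer: L F K J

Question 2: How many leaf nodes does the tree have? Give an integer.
Leaves (nodes with no children): A, C, E, G, H, J

Answer: 6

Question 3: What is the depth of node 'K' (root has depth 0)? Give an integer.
Path from root to K: L -> F -> K
Depth = number of edges = 2

Answer: 2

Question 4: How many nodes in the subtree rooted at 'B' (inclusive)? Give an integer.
Answer: 3

Derivation:
Subtree rooted at B contains: B, G, H
Count = 3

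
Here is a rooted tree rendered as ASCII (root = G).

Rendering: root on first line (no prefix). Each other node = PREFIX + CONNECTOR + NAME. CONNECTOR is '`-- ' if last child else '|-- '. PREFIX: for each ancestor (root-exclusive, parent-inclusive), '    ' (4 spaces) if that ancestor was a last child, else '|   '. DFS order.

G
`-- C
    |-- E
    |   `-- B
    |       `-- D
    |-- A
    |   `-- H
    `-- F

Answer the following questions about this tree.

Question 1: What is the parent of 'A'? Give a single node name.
Scan adjacency: A appears as child of C

Answer: C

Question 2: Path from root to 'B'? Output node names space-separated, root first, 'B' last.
Walk down from root: G -> C -> E -> B

Answer: G C E B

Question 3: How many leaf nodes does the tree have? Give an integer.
Leaves (nodes with no children): D, F, H

Answer: 3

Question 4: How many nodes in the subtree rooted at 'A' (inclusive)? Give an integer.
Answer: 2

Derivation:
Subtree rooted at A contains: A, H
Count = 2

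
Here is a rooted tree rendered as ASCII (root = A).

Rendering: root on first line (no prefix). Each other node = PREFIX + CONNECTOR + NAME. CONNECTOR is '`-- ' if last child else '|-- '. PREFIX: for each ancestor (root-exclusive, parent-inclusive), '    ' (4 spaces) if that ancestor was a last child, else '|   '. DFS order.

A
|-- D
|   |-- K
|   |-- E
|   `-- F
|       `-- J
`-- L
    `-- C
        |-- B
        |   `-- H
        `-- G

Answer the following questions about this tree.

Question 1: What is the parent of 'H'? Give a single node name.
Answer: B

Derivation:
Scan adjacency: H appears as child of B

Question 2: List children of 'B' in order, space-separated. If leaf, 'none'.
Answer: H

Derivation:
Node B's children (from adjacency): H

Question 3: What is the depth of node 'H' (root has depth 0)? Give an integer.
Answer: 4

Derivation:
Path from root to H: A -> L -> C -> B -> H
Depth = number of edges = 4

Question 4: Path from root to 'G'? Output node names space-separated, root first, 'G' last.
Answer: A L C G

Derivation:
Walk down from root: A -> L -> C -> G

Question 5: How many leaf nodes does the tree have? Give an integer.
Leaves (nodes with no children): E, G, H, J, K

Answer: 5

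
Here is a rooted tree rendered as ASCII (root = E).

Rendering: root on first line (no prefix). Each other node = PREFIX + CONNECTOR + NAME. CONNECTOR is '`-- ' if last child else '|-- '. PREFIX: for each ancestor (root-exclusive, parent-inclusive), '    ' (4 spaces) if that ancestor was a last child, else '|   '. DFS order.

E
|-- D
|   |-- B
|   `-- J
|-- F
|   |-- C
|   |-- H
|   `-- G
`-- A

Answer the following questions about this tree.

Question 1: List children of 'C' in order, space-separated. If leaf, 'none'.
Answer: none

Derivation:
Node C's children (from adjacency): (leaf)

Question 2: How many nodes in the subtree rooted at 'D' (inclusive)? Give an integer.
Subtree rooted at D contains: B, D, J
Count = 3

Answer: 3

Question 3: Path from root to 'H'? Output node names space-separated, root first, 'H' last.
Walk down from root: E -> F -> H

Answer: E F H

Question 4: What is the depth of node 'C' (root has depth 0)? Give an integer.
Answer: 2

Derivation:
Path from root to C: E -> F -> C
Depth = number of edges = 2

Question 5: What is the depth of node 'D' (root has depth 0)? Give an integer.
Path from root to D: E -> D
Depth = number of edges = 1

Answer: 1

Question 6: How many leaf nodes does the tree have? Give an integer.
Leaves (nodes with no children): A, B, C, G, H, J

Answer: 6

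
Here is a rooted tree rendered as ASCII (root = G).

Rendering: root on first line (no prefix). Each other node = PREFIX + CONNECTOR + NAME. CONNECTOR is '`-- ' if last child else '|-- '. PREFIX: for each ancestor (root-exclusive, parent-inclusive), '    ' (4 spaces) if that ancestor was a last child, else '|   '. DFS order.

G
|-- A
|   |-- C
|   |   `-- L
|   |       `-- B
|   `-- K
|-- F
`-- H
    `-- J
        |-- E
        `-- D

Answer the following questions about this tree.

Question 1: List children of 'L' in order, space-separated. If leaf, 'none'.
Node L's children (from adjacency): B

Answer: B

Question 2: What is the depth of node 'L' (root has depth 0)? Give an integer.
Answer: 3

Derivation:
Path from root to L: G -> A -> C -> L
Depth = number of edges = 3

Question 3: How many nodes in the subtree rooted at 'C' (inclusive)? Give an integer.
Subtree rooted at C contains: B, C, L
Count = 3

Answer: 3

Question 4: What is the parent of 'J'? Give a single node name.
Answer: H

Derivation:
Scan adjacency: J appears as child of H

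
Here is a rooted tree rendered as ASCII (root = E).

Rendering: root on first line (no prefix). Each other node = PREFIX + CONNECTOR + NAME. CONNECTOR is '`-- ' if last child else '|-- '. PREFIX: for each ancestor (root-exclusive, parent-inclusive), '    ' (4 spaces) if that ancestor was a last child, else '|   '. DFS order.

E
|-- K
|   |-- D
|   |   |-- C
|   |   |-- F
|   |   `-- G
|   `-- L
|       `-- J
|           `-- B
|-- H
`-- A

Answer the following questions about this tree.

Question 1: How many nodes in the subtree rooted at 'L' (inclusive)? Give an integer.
Subtree rooted at L contains: B, J, L
Count = 3

Answer: 3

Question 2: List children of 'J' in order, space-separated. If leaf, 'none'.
Node J's children (from adjacency): B

Answer: B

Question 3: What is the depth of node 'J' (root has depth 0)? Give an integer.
Answer: 3

Derivation:
Path from root to J: E -> K -> L -> J
Depth = number of edges = 3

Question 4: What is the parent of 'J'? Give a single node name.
Scan adjacency: J appears as child of L

Answer: L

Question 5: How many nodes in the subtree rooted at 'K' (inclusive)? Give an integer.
Answer: 8

Derivation:
Subtree rooted at K contains: B, C, D, F, G, J, K, L
Count = 8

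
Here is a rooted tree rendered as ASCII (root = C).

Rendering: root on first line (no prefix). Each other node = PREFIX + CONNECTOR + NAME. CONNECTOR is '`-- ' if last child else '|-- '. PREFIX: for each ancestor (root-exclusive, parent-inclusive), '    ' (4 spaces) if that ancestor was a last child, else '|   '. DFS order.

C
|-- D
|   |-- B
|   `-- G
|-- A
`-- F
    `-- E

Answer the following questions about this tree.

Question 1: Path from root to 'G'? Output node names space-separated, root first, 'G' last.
Answer: C D G

Derivation:
Walk down from root: C -> D -> G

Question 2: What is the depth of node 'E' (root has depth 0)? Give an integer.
Path from root to E: C -> F -> E
Depth = number of edges = 2

Answer: 2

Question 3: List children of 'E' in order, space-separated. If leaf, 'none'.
Node E's children (from adjacency): (leaf)

Answer: none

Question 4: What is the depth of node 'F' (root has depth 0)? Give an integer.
Path from root to F: C -> F
Depth = number of edges = 1

Answer: 1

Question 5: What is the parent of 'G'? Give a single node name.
Answer: D

Derivation:
Scan adjacency: G appears as child of D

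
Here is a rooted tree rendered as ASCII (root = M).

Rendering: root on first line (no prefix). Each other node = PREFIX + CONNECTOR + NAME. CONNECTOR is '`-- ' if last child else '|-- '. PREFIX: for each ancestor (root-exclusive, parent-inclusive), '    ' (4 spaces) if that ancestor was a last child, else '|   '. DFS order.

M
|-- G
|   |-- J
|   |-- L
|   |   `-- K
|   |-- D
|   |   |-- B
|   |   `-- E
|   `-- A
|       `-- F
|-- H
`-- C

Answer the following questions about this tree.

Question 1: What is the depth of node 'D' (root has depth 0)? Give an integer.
Path from root to D: M -> G -> D
Depth = number of edges = 2

Answer: 2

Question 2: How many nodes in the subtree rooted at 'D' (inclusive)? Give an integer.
Subtree rooted at D contains: B, D, E
Count = 3

Answer: 3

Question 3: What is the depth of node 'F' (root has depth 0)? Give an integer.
Path from root to F: M -> G -> A -> F
Depth = number of edges = 3

Answer: 3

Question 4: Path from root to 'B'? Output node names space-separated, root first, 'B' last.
Walk down from root: M -> G -> D -> B

Answer: M G D B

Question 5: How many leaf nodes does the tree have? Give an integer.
Leaves (nodes with no children): B, C, E, F, H, J, K

Answer: 7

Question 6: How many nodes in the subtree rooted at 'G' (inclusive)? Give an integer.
Subtree rooted at G contains: A, B, D, E, F, G, J, K, L
Count = 9

Answer: 9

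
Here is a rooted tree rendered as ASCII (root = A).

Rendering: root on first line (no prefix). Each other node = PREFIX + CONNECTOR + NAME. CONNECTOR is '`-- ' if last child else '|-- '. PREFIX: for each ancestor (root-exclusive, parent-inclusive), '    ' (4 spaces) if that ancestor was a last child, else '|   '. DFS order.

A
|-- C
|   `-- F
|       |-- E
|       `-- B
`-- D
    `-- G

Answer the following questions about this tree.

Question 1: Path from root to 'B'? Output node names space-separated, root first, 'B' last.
Answer: A C F B

Derivation:
Walk down from root: A -> C -> F -> B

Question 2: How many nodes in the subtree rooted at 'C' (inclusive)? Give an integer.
Answer: 4

Derivation:
Subtree rooted at C contains: B, C, E, F
Count = 4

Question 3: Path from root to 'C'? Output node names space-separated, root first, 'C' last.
Answer: A C

Derivation:
Walk down from root: A -> C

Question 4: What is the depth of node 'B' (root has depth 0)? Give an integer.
Answer: 3

Derivation:
Path from root to B: A -> C -> F -> B
Depth = number of edges = 3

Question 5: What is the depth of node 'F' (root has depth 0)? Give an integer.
Path from root to F: A -> C -> F
Depth = number of edges = 2

Answer: 2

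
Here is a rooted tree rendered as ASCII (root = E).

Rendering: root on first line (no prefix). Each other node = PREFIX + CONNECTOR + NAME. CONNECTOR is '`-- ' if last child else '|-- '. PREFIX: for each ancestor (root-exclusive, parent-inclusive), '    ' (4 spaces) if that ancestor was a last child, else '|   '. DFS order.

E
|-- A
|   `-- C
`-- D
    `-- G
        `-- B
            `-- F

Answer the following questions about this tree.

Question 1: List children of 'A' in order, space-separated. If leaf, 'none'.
Answer: C

Derivation:
Node A's children (from adjacency): C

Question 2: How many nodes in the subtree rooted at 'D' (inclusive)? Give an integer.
Answer: 4

Derivation:
Subtree rooted at D contains: B, D, F, G
Count = 4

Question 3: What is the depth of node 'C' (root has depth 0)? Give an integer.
Answer: 2

Derivation:
Path from root to C: E -> A -> C
Depth = number of edges = 2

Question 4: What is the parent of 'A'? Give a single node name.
Scan adjacency: A appears as child of E

Answer: E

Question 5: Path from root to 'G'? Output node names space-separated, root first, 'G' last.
Answer: E D G

Derivation:
Walk down from root: E -> D -> G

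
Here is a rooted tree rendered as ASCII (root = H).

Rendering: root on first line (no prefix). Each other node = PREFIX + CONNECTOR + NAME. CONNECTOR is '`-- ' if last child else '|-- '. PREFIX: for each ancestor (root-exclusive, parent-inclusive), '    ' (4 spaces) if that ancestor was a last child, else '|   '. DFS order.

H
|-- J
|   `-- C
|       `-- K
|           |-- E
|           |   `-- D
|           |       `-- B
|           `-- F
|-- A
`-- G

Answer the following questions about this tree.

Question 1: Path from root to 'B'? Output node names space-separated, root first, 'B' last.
Walk down from root: H -> J -> C -> K -> E -> D -> B

Answer: H J C K E D B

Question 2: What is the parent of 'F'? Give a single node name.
Answer: K

Derivation:
Scan adjacency: F appears as child of K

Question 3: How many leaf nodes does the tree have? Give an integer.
Answer: 4

Derivation:
Leaves (nodes with no children): A, B, F, G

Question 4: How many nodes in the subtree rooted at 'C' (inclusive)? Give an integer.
Subtree rooted at C contains: B, C, D, E, F, K
Count = 6

Answer: 6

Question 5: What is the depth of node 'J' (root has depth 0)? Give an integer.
Path from root to J: H -> J
Depth = number of edges = 1

Answer: 1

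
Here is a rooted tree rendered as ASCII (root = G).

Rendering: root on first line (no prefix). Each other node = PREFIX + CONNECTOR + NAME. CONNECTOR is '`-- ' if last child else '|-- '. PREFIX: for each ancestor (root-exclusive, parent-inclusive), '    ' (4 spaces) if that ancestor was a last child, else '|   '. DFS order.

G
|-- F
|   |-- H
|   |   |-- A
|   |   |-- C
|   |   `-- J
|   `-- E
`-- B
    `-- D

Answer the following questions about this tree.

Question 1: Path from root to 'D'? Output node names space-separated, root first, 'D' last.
Answer: G B D

Derivation:
Walk down from root: G -> B -> D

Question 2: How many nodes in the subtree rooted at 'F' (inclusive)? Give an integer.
Subtree rooted at F contains: A, C, E, F, H, J
Count = 6

Answer: 6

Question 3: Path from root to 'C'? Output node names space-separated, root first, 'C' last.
Walk down from root: G -> F -> H -> C

Answer: G F H C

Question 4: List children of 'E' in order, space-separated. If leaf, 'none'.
Answer: none

Derivation:
Node E's children (from adjacency): (leaf)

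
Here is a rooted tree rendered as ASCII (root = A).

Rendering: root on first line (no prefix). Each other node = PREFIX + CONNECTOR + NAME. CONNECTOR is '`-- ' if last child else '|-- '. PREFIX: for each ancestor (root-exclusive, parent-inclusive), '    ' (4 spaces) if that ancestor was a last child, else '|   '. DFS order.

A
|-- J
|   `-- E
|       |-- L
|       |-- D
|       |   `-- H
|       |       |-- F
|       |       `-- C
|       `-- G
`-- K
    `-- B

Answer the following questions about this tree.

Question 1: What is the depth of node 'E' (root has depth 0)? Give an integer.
Path from root to E: A -> J -> E
Depth = number of edges = 2

Answer: 2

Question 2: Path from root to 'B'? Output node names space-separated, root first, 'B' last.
Walk down from root: A -> K -> B

Answer: A K B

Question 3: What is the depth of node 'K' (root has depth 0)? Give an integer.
Answer: 1

Derivation:
Path from root to K: A -> K
Depth = number of edges = 1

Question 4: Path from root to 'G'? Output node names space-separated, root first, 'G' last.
Answer: A J E G

Derivation:
Walk down from root: A -> J -> E -> G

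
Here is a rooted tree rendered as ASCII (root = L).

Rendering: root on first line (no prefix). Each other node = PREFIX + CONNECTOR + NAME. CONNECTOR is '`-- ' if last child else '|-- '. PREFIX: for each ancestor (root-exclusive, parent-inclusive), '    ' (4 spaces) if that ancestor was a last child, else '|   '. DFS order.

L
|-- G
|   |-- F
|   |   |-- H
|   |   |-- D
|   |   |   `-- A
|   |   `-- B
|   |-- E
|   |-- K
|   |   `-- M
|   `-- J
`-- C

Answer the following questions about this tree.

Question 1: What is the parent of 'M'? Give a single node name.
Answer: K

Derivation:
Scan adjacency: M appears as child of K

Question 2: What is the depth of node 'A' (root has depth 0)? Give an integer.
Path from root to A: L -> G -> F -> D -> A
Depth = number of edges = 4

Answer: 4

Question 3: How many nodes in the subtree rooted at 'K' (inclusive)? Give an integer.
Answer: 2

Derivation:
Subtree rooted at K contains: K, M
Count = 2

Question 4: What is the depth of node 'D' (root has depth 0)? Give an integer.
Answer: 3

Derivation:
Path from root to D: L -> G -> F -> D
Depth = number of edges = 3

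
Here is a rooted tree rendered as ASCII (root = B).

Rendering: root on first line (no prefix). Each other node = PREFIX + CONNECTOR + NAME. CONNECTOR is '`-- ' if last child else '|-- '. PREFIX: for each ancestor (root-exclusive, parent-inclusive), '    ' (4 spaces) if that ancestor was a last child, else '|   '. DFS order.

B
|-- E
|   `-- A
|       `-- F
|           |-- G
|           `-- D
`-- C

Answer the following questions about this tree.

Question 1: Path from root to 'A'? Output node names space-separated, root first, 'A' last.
Answer: B E A

Derivation:
Walk down from root: B -> E -> A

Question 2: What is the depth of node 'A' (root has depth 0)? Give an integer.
Path from root to A: B -> E -> A
Depth = number of edges = 2

Answer: 2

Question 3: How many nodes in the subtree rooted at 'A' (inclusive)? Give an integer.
Answer: 4

Derivation:
Subtree rooted at A contains: A, D, F, G
Count = 4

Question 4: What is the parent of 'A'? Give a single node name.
Scan adjacency: A appears as child of E

Answer: E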